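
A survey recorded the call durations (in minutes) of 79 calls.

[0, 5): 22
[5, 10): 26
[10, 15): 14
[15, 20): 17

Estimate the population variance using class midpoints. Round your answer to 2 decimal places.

Midpoints: 2.5, 7.5, 12.5, 17.5
n = 79, Σfm = 722.5, mean = 9.1456
Σfm² = 8993.75
Σf(m − x̄)² = Σfm² − (Σfm)²/n = 8993.75 − 722.5²/79 = 2386.0759
Population variance = 2386.0759 / 79 = 30.2035

30.20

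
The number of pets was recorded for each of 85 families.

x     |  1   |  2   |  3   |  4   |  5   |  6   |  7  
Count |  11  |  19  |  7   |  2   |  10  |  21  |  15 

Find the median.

5

Cumulative frequencies: 11, 30, 37, 39, 49, 70, 85
n = 85, so the median is the value in position (n+1)/2 = 43.
Position 43 falls at value 5.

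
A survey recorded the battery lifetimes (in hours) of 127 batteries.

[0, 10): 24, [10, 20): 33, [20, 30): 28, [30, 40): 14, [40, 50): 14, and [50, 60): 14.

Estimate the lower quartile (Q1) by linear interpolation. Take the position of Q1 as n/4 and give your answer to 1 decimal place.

12.3

Cumulative frequencies: 24, 57, 85, 99, 113, 127
n = 127; position = n/4 = 31.75.
This falls in the class [10, 20): L = 10, F = 24, f = 33, h = 10.
Lower quartile ≈ 10 + ((31.75 − 24) / 33) × 10 = 12.3485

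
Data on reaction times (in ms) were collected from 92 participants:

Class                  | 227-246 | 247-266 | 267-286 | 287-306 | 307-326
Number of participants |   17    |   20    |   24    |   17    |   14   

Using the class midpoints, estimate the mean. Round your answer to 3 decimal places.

274.543

Midpoints: 236.5, 256.5, 276.5, 296.5, 316.5
Σfm = 17×236.5 + 20×256.5 + 24×276.5 + 17×296.5 + 14×316.5 = 25258
n = Σf = 92
Mean = 25258 / 92 = 274.5435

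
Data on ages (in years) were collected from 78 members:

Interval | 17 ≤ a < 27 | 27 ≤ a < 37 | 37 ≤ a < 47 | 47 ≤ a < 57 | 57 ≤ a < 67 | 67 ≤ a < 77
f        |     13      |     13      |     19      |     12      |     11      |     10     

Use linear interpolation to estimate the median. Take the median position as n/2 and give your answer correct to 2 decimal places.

Cumulative frequencies: 13, 26, 45, 57, 68, 78
n = 78; position = n/2 = 39.
This falls in the class 37 ≤ a < 47: L = 37, F = 26, f = 19, h = 10.
Median ≈ 37 + ((39 − 26) / 19) × 10 = 43.8421

43.84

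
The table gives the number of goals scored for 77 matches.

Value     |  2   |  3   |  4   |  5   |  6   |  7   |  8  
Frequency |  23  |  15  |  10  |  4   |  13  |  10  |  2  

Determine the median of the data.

Cumulative frequencies: 23, 38, 48, 52, 65, 75, 77
n = 77, so the median is the value in position (n+1)/2 = 39.
Position 39 falls at value 4.

4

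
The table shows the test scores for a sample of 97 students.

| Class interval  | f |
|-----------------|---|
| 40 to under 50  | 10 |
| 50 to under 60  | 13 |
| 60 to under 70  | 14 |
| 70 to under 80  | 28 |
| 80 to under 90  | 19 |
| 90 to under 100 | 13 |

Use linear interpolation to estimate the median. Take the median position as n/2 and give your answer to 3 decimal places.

Cumulative frequencies: 10, 23, 37, 65, 84, 97
n = 97; position = n/2 = 48.5.
This falls in the class 70 to under 80: L = 70, F = 37, f = 28, h = 10.
Median ≈ 70 + ((48.5 − 37) / 28) × 10 = 74.1071

74.107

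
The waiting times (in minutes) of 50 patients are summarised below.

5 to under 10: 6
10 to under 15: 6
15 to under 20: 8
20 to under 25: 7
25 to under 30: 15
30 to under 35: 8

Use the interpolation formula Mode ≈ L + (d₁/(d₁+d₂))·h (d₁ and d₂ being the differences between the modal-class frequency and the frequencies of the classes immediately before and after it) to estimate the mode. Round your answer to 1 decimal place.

Modal class: 25 to under 30 (highest frequency 15).
d₁ = 15 − 7 = 8, d₂ = 15 − 8 = 7
Mode ≈ 25 + (8/(8+7)) × 5 = 25 + 2.6667 = 27.6667

27.7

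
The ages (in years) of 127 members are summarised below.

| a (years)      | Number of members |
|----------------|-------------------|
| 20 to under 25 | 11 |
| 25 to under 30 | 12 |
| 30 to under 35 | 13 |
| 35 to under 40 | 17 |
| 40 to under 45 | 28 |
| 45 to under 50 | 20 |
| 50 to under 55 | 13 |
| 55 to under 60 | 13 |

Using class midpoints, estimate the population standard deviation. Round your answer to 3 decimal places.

Midpoints: 22.5, 27.5, 32.5, 37.5, 42.5, 47.5, 52.5, 57.5
n = 127, Σfm = 5207.5, mean = 41.0039
Σfm² = 226793.75
Σf(m − x̄)² = Σfm² − (Σfm)²/n = 226793.75 − 5207.5²/127 = 13265.7480
Population variance = 13265.7480 / 127 = 104.4547
Standard deviation = √104.4547 = 10.2203

10.220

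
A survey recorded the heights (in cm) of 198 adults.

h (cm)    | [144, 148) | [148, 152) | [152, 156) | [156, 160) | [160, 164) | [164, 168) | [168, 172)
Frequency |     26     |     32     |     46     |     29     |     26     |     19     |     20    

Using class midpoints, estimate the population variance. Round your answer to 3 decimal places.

54.086

Midpoints: 146, 150, 154, 158, 162, 166, 170
n = 198, Σfm = 31028, mean = 156.7071
Σfm² = 4873016
Σf(m − x̄)² = Σfm² − (Σfm)²/n = 4873016 − 31028²/198 = 10709.0101
Population variance = 10709.0101 / 198 = 54.0859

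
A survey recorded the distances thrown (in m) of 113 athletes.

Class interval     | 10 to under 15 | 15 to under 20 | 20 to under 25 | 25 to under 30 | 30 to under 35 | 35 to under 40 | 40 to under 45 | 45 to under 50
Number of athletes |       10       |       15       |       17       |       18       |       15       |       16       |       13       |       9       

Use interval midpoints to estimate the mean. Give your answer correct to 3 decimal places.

29.491

Midpoints: 12.5, 17.5, 22.5, 27.5, 32.5, 37.5, 42.5, 47.5
Σfm = 10×12.5 + 15×17.5 + 17×22.5 + 18×27.5 + 15×32.5 + 16×37.5 + 13×42.5 + 9×47.5 = 3332.5
n = Σf = 113
Mean = 3332.5 / 113 = 29.4912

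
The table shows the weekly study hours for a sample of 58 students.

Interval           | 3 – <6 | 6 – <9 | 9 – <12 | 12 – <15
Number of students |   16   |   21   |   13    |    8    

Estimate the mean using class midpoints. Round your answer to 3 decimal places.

Midpoints: 4.5, 7.5, 10.5, 13.5
Σfm = 16×4.5 + 21×7.5 + 13×10.5 + 8×13.5 = 474
n = Σf = 58
Mean = 474 / 58 = 8.1724

8.172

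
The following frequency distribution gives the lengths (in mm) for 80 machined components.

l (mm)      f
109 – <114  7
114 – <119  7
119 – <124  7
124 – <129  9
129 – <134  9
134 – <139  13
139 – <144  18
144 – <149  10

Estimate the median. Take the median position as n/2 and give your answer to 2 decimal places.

Cumulative frequencies: 7, 14, 21, 30, 39, 52, 70, 80
n = 80; position = n/2 = 40.
This falls in the class 134 – <139: L = 134, F = 39, f = 13, h = 5.
Median ≈ 134 + ((40 − 39) / 13) × 5 = 134.3846

134.38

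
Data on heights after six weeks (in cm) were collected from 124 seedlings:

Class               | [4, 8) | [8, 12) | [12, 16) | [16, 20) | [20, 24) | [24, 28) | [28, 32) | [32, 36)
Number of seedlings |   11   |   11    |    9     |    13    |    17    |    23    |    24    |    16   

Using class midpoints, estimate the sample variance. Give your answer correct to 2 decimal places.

Midpoints: 6, 10, 14, 18, 22, 26, 30, 34
n = 124, Σfm = 2772, mean = 22.3548
Σfm² = 71344
Σf(m − x̄)² = Σfm² − (Σfm)²/n = 71344 − 2772²/124 = 9376.3871
Sample variance = 9376.3871 / 123 = 76.2308

76.23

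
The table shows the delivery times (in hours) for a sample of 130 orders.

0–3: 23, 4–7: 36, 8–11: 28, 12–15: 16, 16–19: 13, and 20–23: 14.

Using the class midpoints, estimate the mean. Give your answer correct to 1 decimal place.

9.6

Midpoints: 1.5, 5.5, 9.5, 13.5, 17.5, 21.5
Σfm = 23×1.5 + 36×5.5 + 28×9.5 + 16×13.5 + 13×17.5 + 14×21.5 = 1243
n = Σf = 130
Mean = 1243 / 130 = 9.5615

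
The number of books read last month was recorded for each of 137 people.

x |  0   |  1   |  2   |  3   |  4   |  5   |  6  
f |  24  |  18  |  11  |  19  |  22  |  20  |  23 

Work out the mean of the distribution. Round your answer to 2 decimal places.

Values: 0, 1, 2, 3, 4, 5, 6
Σfx = 24×0 + 18×1 + 11×2 + 19×3 + 22×4 + 20×5 + 23×6 = 423
n = Σf = 137
Mean = 423 / 137 = 3.0876

3.09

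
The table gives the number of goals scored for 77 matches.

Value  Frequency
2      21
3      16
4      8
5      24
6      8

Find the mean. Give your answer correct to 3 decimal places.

Values: 2, 3, 4, 5, 6
Σfx = 21×2 + 16×3 + 8×4 + 24×5 + 8×6 = 290
n = Σf = 77
Mean = 290 / 77 = 3.7662

3.766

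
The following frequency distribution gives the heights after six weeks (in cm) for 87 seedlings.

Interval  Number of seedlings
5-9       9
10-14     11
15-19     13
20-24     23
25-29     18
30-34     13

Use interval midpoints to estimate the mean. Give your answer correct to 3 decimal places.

Midpoints: 7, 12, 17, 22, 27, 32
Σfm = 9×7 + 11×12 + 13×17 + 23×22 + 18×27 + 13×32 = 1824
n = Σf = 87
Mean = 1824 / 87 = 20.9655

20.966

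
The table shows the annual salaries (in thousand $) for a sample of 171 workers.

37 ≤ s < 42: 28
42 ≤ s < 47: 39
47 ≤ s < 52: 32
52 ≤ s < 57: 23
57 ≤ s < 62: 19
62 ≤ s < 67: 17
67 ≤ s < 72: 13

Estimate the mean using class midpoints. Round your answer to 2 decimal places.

Midpoints: 39.5, 44.5, 49.5, 54.5, 59.5, 64.5, 69.5
Σfm = 28×39.5 + 39×44.5 + 32×49.5 + 23×54.5 + 19×59.5 + 17×64.5 + 13×69.5 = 8809.5
n = Σf = 171
Mean = 8809.5 / 171 = 51.5175

51.52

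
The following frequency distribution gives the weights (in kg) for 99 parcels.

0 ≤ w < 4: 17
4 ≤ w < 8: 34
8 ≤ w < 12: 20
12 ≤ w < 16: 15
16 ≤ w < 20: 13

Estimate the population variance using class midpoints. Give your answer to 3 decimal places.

26.123

Midpoints: 2, 6, 10, 14, 18
n = 99, Σfm = 882, mean = 8.9091
Σfm² = 10444
Σf(m − x̄)² = Σfm² − (Σfm)²/n = 10444 − 882²/99 = 2586.1818
Population variance = 2586.1818 / 99 = 26.1230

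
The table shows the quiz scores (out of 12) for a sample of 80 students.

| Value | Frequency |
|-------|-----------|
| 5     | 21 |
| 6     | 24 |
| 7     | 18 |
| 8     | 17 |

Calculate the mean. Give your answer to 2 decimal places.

6.39

Values: 5, 6, 7, 8
Σfx = 21×5 + 24×6 + 18×7 + 17×8 = 511
n = Σf = 80
Mean = 511 / 80 = 6.3875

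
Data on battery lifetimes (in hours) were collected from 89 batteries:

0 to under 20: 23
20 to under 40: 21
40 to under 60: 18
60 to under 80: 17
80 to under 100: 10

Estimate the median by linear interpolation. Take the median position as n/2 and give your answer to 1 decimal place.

40.6

Cumulative frequencies: 23, 44, 62, 79, 89
n = 89; position = n/2 = 44.5.
This falls in the class 40 to under 60: L = 40, F = 44, f = 18, h = 20.
Median ≈ 40 + ((44.5 − 44) / 18) × 20 = 40.5556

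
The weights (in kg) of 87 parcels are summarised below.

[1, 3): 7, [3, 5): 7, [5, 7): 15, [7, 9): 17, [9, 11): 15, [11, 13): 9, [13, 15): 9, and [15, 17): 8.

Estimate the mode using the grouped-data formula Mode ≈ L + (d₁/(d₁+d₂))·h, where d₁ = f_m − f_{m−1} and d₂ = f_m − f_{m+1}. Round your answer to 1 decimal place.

8.0

Modal class: [7, 9) (highest frequency 17).
d₁ = 17 − 15 = 2, d₂ = 17 − 15 = 2
Mode ≈ 7 + (2/(2+2)) × 2 = 7 + 1.0000 = 8.0000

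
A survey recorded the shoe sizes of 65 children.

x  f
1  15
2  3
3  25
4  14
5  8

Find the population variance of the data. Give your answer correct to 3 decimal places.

Values: 1, 2, 3, 4, 5
n = 65, Σfx = 192, mean = 2.9538
Σfx² = 676
Σf(x − x̄)² = Σfx² − (Σfx)²/n = 676 − 192²/65 = 108.8615
Population variance = 108.8615 / 65 = 1.6748

1.675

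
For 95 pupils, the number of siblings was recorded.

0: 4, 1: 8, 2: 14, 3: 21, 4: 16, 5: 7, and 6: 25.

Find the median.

Cumulative frequencies: 4, 12, 26, 47, 63, 70, 95
n = 95, so the median is the value in position (n+1)/2 = 48.
Position 48 falls at value 4.

4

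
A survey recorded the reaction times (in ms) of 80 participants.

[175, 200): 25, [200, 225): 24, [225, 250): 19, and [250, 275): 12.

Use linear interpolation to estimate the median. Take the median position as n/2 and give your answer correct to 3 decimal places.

Cumulative frequencies: 25, 49, 68, 80
n = 80; position = n/2 = 40.
This falls in the class [200, 225): L = 200, F = 25, f = 24, h = 25.
Median ≈ 200 + ((40 − 25) / 24) × 25 = 215.6250

215.625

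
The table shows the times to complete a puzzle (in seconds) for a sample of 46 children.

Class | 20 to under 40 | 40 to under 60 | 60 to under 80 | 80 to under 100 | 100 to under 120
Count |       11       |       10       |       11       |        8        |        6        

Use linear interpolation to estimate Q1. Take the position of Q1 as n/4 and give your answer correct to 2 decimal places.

Cumulative frequencies: 11, 21, 32, 40, 46
n = 46; position = n/4 = 11.5.
This falls in the class 40 to under 60: L = 40, F = 11, f = 10, h = 20.
Lower quartile ≈ 40 + ((11.5 − 11) / 10) × 20 = 41.0000

41.00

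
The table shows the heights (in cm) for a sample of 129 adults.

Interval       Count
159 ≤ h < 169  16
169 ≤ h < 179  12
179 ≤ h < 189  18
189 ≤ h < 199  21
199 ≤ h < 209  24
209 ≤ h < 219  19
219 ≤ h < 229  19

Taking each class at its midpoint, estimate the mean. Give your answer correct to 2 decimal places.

196.25

Midpoints: 164, 174, 184, 194, 204, 214, 224
Σfm = 16×164 + 12×174 + 18×184 + 21×194 + 24×204 + 19×214 + 19×224 = 25316
n = Σf = 129
Mean = 25316 / 129 = 196.2481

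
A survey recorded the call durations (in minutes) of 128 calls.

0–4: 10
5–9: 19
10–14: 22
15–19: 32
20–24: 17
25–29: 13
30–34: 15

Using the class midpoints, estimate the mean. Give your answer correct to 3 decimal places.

16.922

Midpoints: 2, 7, 12, 17, 22, 27, 32
Σfm = 10×2 + 19×7 + 22×12 + 32×17 + 17×22 + 13×27 + 15×32 = 2166
n = Σf = 128
Mean = 2166 / 128 = 16.9219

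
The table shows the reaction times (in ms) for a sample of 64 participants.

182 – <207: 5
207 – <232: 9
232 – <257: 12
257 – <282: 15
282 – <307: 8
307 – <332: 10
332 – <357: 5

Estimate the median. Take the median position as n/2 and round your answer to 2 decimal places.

Cumulative frequencies: 5, 14, 26, 41, 49, 59, 64
n = 64; position = n/2 = 32.
This falls in the class 257 – <282: L = 257, F = 26, f = 15, h = 25.
Median ≈ 257 + ((32 − 26) / 15) × 25 = 267.0000

267.00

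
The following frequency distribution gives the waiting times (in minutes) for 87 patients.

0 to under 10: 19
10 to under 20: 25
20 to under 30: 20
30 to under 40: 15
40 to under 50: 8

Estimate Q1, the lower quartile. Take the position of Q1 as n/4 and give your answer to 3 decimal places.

11.100

Cumulative frequencies: 19, 44, 64, 79, 87
n = 87; position = n/4 = 21.75.
This falls in the class 10 to under 20: L = 10, F = 19, f = 25, h = 10.
Lower quartile ≈ 10 + ((21.75 − 19) / 25) × 10 = 11.1000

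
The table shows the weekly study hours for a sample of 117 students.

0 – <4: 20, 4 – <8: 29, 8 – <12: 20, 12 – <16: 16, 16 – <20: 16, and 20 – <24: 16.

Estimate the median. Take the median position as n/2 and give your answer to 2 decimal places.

9.90

Cumulative frequencies: 20, 49, 69, 85, 101, 117
n = 117; position = n/2 = 58.5.
This falls in the class 8 – <12: L = 8, F = 49, f = 20, h = 4.
Median ≈ 8 + ((58.5 − 49) / 20) × 4 = 9.9000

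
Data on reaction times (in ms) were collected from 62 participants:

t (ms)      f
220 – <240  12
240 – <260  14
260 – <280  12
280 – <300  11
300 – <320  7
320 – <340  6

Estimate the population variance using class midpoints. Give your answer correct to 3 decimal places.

Midpoints: 230, 250, 270, 290, 310, 330
n = 62, Σfm = 16840, mean = 271.6129
Σfm² = 4635800
Σf(m − x̄)² = Σfm² − (Σfm)²/n = 4635800 − 16840²/62 = 61838.7097
Population variance = 61838.7097 / 62 = 997.3985

997.399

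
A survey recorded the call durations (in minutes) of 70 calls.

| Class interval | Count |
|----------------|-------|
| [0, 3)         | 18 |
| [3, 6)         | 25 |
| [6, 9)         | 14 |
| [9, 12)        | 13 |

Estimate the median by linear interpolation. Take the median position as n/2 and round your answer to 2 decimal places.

Cumulative frequencies: 18, 43, 57, 70
n = 70; position = n/2 = 35.
This falls in the class [3, 6): L = 3, F = 18, f = 25, h = 3.
Median ≈ 3 + ((35 − 18) / 25) × 3 = 5.0400

5.04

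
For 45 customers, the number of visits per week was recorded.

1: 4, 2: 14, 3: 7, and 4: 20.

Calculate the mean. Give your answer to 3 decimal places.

Values: 1, 2, 3, 4
Σfx = 4×1 + 14×2 + 7×3 + 20×4 = 133
n = Σf = 45
Mean = 133 / 45 = 2.9556

2.956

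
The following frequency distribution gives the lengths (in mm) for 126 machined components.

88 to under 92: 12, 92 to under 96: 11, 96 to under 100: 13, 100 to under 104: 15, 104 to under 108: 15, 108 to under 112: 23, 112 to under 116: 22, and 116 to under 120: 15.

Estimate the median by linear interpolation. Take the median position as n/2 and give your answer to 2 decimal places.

107.20

Cumulative frequencies: 12, 23, 36, 51, 66, 89, 111, 126
n = 126; position = n/2 = 63.
This falls in the class 104 to under 108: L = 104, F = 51, f = 15, h = 4.
Median ≈ 104 + ((63 − 51) / 15) × 4 = 107.2000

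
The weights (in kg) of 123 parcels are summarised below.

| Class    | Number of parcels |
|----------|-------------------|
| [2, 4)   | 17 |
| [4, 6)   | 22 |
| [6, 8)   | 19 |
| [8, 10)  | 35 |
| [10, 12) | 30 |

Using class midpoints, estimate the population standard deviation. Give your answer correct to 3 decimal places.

Midpoints: 3, 5, 7, 9, 11
n = 123, Σfm = 939, mean = 7.6341
Σfm² = 8099
Σf(m − x̄)² = Σfm² − (Σfm)²/n = 8099 − 939²/123 = 930.5366
Population variance = 930.5366 / 123 = 7.5653
Standard deviation = √7.5653 = 2.7505

2.751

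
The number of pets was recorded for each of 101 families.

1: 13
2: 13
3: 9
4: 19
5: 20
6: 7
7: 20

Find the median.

4

Cumulative frequencies: 13, 26, 35, 54, 74, 81, 101
n = 101, so the median is the value in position (n+1)/2 = 51.
Position 51 falls at value 4.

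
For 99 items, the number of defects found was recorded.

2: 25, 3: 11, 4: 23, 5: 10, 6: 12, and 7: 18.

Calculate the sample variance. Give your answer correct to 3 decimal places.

3.302

Values: 2, 3, 4, 5, 6, 7
n = 99, Σfx = 423, mean = 4.2727
Σfx² = 2131
Σf(x − x̄)² = Σfx² − (Σfx)²/n = 2131 − 423²/99 = 323.6364
Sample variance = 323.6364 / 98 = 3.3024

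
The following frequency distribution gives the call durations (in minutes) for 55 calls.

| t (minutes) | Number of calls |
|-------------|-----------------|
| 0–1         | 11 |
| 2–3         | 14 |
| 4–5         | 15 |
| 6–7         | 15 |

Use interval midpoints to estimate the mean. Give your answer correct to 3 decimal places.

3.736

Midpoints: 0.5, 2.5, 4.5, 6.5
Σfm = 11×0.5 + 14×2.5 + 15×4.5 + 15×6.5 = 205.5
n = Σf = 55
Mean = 205.5 / 55 = 3.7364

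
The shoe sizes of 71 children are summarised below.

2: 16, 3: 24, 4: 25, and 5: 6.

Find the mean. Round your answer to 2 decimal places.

3.30

Values: 2, 3, 4, 5
Σfx = 16×2 + 24×3 + 25×4 + 6×5 = 234
n = Σf = 71
Mean = 234 / 71 = 3.2958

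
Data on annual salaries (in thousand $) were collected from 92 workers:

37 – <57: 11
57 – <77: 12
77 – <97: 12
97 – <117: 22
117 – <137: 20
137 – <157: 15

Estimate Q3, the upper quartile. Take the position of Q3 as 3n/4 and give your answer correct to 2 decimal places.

129.00

Cumulative frequencies: 11, 23, 35, 57, 77, 92
n = 92; position = 3n/4 = 69.
This falls in the class 117 – <137: L = 117, F = 57, f = 20, h = 20.
Upper quartile ≈ 117 + ((69 − 57) / 20) × 20 = 129.0000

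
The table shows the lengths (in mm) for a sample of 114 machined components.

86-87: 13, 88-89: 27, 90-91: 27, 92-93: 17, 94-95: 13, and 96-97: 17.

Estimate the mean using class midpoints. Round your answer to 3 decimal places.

Midpoints: 86.5, 88.5, 90.5, 92.5, 94.5, 96.5
Σfm = 13×86.5 + 27×88.5 + 27×90.5 + 17×92.5 + 13×94.5 + 17×96.5 = 10399
n = Σf = 114
Mean = 10399 / 114 = 91.2193

91.219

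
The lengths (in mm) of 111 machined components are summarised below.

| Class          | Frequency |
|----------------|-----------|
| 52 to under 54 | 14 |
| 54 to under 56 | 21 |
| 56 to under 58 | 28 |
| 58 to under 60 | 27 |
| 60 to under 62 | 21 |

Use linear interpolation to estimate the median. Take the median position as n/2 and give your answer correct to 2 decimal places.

57.46

Cumulative frequencies: 14, 35, 63, 90, 111
n = 111; position = n/2 = 55.5.
This falls in the class 56 to under 58: L = 56, F = 35, f = 28, h = 2.
Median ≈ 56 + ((55.5 − 35) / 28) × 2 = 57.4643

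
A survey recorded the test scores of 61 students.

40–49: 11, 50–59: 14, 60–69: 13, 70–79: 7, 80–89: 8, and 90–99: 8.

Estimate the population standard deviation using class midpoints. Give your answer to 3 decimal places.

Midpoints: 44.5, 54.5, 64.5, 74.5, 84.5, 94.5
n = 61, Σfm = 4044.5, mean = 66.3033
Σfm² = 284865.25
Σf(m − x̄)² = Σfm² − (Σfm)²/n = 284865.25 − 4044.5²/61 = 16701.6393
Population variance = 16701.6393 / 61 = 273.7974
Standard deviation = √273.7974 = 16.5468

16.547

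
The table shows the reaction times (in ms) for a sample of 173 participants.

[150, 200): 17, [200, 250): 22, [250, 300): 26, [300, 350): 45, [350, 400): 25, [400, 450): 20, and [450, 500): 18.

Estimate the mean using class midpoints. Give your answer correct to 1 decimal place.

324.4

Midpoints: 175, 225, 275, 325, 375, 425, 475
Σfm = 17×175 + 22×225 + 26×275 + 45×325 + 25×375 + 20×425 + 18×475 = 56125
n = Σf = 173
Mean = 56125 / 173 = 324.4220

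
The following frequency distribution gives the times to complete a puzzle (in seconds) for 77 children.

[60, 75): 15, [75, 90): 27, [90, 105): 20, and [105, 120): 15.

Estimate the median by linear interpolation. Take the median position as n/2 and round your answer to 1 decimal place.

Cumulative frequencies: 15, 42, 62, 77
n = 77; position = n/2 = 38.5.
This falls in the class [75, 90): L = 75, F = 15, f = 27, h = 15.
Median ≈ 75 + ((38.5 − 15) / 27) × 15 = 88.0556

88.1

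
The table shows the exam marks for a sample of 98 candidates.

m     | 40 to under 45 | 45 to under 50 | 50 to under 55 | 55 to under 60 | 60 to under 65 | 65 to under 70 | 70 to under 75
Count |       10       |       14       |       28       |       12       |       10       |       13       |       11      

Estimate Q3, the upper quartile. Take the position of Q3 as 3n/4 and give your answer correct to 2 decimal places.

64.75

Cumulative frequencies: 10, 24, 52, 64, 74, 87, 98
n = 98; position = 3n/4 = 73.5.
This falls in the class 60 to under 65: L = 60, F = 64, f = 10, h = 5.
Upper quartile ≈ 60 + ((73.5 − 64) / 10) × 5 = 64.7500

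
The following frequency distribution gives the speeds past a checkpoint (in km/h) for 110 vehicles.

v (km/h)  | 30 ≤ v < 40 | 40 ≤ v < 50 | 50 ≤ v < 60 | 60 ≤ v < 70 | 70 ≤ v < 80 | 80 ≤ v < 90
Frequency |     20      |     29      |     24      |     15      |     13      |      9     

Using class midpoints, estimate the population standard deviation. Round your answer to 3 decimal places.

15.285

Midpoints: 35, 45, 55, 65, 75, 85
n = 110, Σfm = 6040, mean = 54.9091
Σfm² = 357350
Σf(m − x̄)² = Σfm² − (Σfm)²/n = 357350 − 6040²/110 = 25699.0909
Population variance = 25699.0909 / 110 = 233.6281
Standard deviation = √233.6281 = 15.2849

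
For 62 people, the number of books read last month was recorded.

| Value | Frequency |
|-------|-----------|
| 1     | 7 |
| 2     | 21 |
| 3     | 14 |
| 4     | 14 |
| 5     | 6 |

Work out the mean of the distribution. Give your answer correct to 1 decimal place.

2.9

Values: 1, 2, 3, 4, 5
Σfx = 7×1 + 21×2 + 14×3 + 14×4 + 6×5 = 177
n = Σf = 62
Mean = 177 / 62 = 2.8548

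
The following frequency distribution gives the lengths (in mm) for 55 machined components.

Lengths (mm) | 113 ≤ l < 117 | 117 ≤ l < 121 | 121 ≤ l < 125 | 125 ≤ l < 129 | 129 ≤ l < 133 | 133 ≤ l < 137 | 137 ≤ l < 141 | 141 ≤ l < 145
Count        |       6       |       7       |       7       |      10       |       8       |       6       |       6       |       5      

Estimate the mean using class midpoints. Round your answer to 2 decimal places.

128.38

Midpoints: 115, 119, 123, 127, 131, 135, 139, 143
Σfm = 6×115 + 7×119 + 7×123 + 10×127 + 8×131 + 6×135 + 6×139 + 5×143 = 7061
n = Σf = 55
Mean = 7061 / 55 = 128.3818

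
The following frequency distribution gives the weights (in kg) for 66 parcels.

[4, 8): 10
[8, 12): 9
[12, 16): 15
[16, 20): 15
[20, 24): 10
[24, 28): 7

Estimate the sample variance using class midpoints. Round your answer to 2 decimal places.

38.39

Midpoints: 6, 10, 14, 18, 22, 26
n = 66, Σfm = 1032, mean = 15.6364
Σfm² = 18632
Σf(m − x̄)² = Σfm² − (Σfm)²/n = 18632 − 1032²/66 = 2495.2727
Sample variance = 2495.2727 / 65 = 38.3888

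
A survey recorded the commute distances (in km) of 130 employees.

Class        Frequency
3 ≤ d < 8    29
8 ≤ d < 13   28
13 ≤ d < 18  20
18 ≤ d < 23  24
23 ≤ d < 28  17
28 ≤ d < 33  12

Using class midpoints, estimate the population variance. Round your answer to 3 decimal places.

66.059

Midpoints: 5.5, 10.5, 15.5, 20.5, 25.5, 30.5
n = 130, Σfm = 2055, mean = 15.8077
Σfm² = 41072.5
Σf(m − x̄)² = Σfm² − (Σfm)²/n = 41072.5 − 2055²/130 = 8587.6923
Population variance = 8587.6923 / 130 = 66.0592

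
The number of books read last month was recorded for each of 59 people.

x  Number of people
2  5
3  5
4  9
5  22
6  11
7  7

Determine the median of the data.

5

Cumulative frequencies: 5, 10, 19, 41, 52, 59
n = 59, so the median is the value in position (n+1)/2 = 30.
Position 30 falls at value 5.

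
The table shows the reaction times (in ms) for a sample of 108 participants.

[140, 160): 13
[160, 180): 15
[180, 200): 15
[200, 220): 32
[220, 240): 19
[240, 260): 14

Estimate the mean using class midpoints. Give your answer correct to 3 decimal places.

Midpoints: 150, 170, 190, 210, 230, 250
Σfm = 13×150 + 15×170 + 15×190 + 32×210 + 19×230 + 14×250 = 21940
n = Σf = 108
Mean = 21940 / 108 = 203.1481

203.148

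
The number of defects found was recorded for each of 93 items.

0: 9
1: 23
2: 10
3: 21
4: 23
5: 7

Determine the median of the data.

Cumulative frequencies: 9, 32, 42, 63, 86, 93
n = 93, so the median is the value in position (n+1)/2 = 47.
Position 47 falls at value 3.

3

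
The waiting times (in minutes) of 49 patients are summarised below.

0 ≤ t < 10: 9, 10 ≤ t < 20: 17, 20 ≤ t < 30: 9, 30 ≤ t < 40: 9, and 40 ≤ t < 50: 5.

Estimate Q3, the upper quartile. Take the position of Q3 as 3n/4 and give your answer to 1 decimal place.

31.9

Cumulative frequencies: 9, 26, 35, 44, 49
n = 49; position = 3n/4 = 36.75.
This falls in the class 30 ≤ t < 40: L = 30, F = 35, f = 9, h = 10.
Upper quartile ≈ 30 + ((36.75 − 35) / 9) × 10 = 31.9444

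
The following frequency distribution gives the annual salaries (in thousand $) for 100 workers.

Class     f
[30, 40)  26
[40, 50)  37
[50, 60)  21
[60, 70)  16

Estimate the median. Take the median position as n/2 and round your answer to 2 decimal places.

46.49

Cumulative frequencies: 26, 63, 84, 100
n = 100; position = n/2 = 50.
This falls in the class [40, 50): L = 40, F = 26, f = 37, h = 10.
Median ≈ 40 + ((50 − 26) / 37) × 10 = 46.4865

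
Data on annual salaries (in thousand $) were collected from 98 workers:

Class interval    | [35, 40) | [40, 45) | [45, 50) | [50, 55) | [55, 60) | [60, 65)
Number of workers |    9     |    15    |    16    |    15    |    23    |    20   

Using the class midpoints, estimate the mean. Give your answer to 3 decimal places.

Midpoints: 37.5, 42.5, 47.5, 52.5, 57.5, 62.5
Σfm = 9×37.5 + 15×42.5 + 16×47.5 + 15×52.5 + 23×57.5 + 20×62.5 = 5095
n = Σf = 98
Mean = 5095 / 98 = 51.9898

51.990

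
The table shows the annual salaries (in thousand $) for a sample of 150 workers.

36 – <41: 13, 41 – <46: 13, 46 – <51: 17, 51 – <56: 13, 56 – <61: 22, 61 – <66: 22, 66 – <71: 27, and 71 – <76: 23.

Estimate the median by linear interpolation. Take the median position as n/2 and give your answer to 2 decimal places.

Cumulative frequencies: 13, 26, 43, 56, 78, 100, 127, 150
n = 150; position = n/2 = 75.
This falls in the class 56 – <61: L = 56, F = 56, f = 22, h = 5.
Median ≈ 56 + ((75 − 56) / 22) × 5 = 60.3182

60.32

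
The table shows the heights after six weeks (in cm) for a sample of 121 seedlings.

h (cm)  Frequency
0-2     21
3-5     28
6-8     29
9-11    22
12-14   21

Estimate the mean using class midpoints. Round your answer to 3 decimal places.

Midpoints: 1, 4, 7, 10, 13
Σfm = 21×1 + 28×4 + 29×7 + 22×10 + 21×13 = 829
n = Σf = 121
Mean = 829 / 121 = 6.8512

6.851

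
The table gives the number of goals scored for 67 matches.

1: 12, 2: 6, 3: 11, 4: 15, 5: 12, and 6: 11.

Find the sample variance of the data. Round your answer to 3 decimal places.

Values: 1, 2, 3, 4, 5, 6
n = 67, Σfx = 243, mean = 3.6269
Σfx² = 1071
Σf(x − x̄)² = Σfx² − (Σfx)²/n = 1071 − 243²/67 = 189.6716
Sample variance = 189.6716 / 66 = 2.8738

2.874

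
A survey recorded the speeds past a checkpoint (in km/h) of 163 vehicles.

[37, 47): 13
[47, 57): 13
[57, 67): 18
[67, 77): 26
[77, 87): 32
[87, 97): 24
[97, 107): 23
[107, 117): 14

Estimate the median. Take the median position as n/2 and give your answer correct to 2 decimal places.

Cumulative frequencies: 13, 26, 44, 70, 102, 126, 149, 163
n = 163; position = n/2 = 81.5.
This falls in the class [77, 87): L = 77, F = 70, f = 32, h = 10.
Median ≈ 77 + ((81.5 − 70) / 32) × 10 = 80.5938

80.59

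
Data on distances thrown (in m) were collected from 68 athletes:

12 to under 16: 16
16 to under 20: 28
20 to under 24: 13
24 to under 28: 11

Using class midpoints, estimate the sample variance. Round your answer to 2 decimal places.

16.17

Midpoints: 14, 18, 22, 26
n = 68, Σfm = 1300, mean = 19.1176
Σfm² = 25936
Σf(m − x̄)² = Σfm² − (Σfm)²/n = 25936 − 1300²/68 = 1083.0588
Sample variance = 1083.0588 / 67 = 16.1651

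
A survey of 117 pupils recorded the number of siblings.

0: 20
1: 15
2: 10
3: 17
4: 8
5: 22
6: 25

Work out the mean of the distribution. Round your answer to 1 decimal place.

3.2

Values: 0, 1, 2, 3, 4, 5, 6
Σfx = 20×0 + 15×1 + 10×2 + 17×3 + 8×4 + 22×5 + 25×6 = 378
n = Σf = 117
Mean = 378 / 117 = 3.2308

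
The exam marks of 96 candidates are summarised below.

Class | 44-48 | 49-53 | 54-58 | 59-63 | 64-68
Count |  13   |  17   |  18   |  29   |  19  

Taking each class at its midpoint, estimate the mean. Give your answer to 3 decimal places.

Midpoints: 46, 51, 56, 61, 66
Σfm = 13×46 + 17×51 + 18×56 + 29×61 + 19×66 = 5496
n = Σf = 96
Mean = 5496 / 96 = 57.2500

57.250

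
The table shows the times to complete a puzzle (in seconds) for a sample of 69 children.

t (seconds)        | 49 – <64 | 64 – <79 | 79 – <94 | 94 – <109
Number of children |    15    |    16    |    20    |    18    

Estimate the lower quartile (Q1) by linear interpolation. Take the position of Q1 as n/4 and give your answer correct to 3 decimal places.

66.109

Cumulative frequencies: 15, 31, 51, 69
n = 69; position = n/4 = 17.25.
This falls in the class 64 – <79: L = 64, F = 15, f = 16, h = 15.
Lower quartile ≈ 64 + ((17.25 − 15) / 16) × 15 = 66.1094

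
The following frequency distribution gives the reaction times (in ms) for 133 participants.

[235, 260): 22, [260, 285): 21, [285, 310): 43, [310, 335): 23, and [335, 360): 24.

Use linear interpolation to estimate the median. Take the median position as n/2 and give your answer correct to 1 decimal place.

Cumulative frequencies: 22, 43, 86, 109, 133
n = 133; position = n/2 = 66.5.
This falls in the class [285, 310): L = 285, F = 43, f = 43, h = 25.
Median ≈ 285 + ((66.5 − 43) / 43) × 25 = 298.6628

298.7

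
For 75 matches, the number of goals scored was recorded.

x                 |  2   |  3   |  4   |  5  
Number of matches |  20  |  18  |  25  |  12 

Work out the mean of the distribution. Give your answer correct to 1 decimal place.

3.4

Values: 2, 3, 4, 5
Σfx = 20×2 + 18×3 + 25×4 + 12×5 = 254
n = Σf = 75
Mean = 254 / 75 = 3.3867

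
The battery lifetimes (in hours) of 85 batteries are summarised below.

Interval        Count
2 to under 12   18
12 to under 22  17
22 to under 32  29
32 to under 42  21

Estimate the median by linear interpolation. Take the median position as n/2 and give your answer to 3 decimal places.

24.586

Cumulative frequencies: 18, 35, 64, 85
n = 85; position = n/2 = 42.5.
This falls in the class 22 to under 32: L = 22, F = 35, f = 29, h = 10.
Median ≈ 22 + ((42.5 − 35) / 29) × 10 = 24.5862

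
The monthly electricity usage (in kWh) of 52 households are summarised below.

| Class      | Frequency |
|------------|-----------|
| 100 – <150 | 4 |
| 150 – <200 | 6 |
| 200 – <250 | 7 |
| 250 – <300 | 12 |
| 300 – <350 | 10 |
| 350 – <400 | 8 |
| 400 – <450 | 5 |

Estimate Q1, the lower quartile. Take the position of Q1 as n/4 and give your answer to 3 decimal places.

221.429

Cumulative frequencies: 4, 10, 17, 29, 39, 47, 52
n = 52; position = n/4 = 13.
This falls in the class 200 – <250: L = 200, F = 10, f = 7, h = 50.
Lower quartile ≈ 200 + ((13 − 10) / 7) × 50 = 221.4286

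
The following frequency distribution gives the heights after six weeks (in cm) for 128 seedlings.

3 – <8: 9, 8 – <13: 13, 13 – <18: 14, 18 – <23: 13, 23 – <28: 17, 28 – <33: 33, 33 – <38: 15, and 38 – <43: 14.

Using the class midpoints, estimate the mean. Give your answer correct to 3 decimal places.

25.070

Midpoints: 5.5, 10.5, 15.5, 20.5, 25.5, 30.5, 35.5, 40.5
Σfm = 9×5.5 + 13×10.5 + 14×15.5 + 13×20.5 + 17×25.5 + 33×30.5 + 15×35.5 + 14×40.5 = 3209
n = Σf = 128
Mean = 3209 / 128 = 25.0703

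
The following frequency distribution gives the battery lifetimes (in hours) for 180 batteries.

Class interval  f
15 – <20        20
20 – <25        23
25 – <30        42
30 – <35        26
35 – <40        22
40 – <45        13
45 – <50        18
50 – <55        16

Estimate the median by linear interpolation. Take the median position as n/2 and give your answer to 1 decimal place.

31.0

Cumulative frequencies: 20, 43, 85, 111, 133, 146, 164, 180
n = 180; position = n/2 = 90.
This falls in the class 30 – <35: L = 30, F = 85, f = 26, h = 5.
Median ≈ 30 + ((90 − 85) / 26) × 5 = 30.9615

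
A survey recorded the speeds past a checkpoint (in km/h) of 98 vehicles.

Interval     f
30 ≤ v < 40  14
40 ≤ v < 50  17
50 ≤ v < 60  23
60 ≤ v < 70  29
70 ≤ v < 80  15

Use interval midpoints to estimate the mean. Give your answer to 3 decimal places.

Midpoints: 35, 45, 55, 65, 75
Σfm = 14×35 + 17×45 + 23×55 + 29×65 + 15×75 = 5530
n = Σf = 98
Mean = 5530 / 98 = 56.4286

56.429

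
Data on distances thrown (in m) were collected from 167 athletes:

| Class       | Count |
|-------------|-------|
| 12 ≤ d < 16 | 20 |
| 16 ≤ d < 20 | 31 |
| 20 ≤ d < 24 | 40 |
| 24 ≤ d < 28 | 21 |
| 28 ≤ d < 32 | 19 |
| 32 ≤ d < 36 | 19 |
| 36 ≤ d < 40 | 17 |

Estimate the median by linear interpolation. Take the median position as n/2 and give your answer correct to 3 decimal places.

Cumulative frequencies: 20, 51, 91, 112, 131, 150, 167
n = 167; position = n/2 = 83.5.
This falls in the class 20 ≤ d < 24: L = 20, F = 51, f = 40, h = 4.
Median ≈ 20 + ((83.5 − 51) / 40) × 4 = 23.2500

23.250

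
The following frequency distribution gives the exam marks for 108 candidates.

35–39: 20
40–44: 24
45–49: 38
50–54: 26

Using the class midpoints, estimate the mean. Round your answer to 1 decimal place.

Midpoints: 37, 42, 47, 52
Σfm = 20×37 + 24×42 + 38×47 + 26×52 = 4886
n = Σf = 108
Mean = 4886 / 108 = 45.2407

45.2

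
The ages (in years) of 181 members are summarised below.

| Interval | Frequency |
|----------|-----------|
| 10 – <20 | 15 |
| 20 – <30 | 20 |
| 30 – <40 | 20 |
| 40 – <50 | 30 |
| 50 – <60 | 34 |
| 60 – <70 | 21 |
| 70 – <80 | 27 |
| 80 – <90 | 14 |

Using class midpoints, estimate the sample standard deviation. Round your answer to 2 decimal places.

20.49

Midpoints: 15, 25, 35, 45, 55, 65, 75, 85
n = 181, Σfm = 9225, mean = 50.9669
Σfm² = 545725
Σf(m − x̄)² = Σfm² − (Σfm)²/n = 545725 − 9225²/181 = 75555.8011
Sample variance = 75555.8011 / 180 = 419.7545
Standard deviation = √419.7545 = 20.4879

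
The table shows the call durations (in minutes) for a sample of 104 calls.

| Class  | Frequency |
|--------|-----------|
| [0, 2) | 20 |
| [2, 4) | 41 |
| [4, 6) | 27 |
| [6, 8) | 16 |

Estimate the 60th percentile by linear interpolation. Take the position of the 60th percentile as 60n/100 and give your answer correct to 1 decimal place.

4.1

Cumulative frequencies: 20, 61, 88, 104
n = 104; position = 60n/100 = 62.4.
This falls in the class [4, 6): L = 4, F = 61, f = 27, h = 2.
60th percentile ≈ 4 + ((62.4 − 61) / 27) × 2 = 4.1037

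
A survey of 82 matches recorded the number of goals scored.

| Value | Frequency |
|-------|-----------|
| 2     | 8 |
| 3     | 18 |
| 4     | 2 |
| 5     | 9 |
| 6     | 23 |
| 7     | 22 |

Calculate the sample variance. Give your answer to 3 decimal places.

3.169

Values: 2, 3, 4, 5, 6, 7
n = 82, Σfx = 415, mean = 5.0610
Σfx² = 2357
Σf(x − x̄)² = Σfx² − (Σfx)²/n = 2357 − 415²/82 = 256.6951
Sample variance = 256.6951 / 81 = 3.1691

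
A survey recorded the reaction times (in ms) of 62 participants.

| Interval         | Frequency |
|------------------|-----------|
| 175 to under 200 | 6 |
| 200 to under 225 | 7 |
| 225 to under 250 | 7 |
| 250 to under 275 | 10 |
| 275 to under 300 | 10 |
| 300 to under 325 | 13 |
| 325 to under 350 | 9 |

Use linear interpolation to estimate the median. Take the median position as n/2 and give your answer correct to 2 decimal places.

Cumulative frequencies: 6, 13, 20, 30, 40, 53, 62
n = 62; position = n/2 = 31.
This falls in the class 275 to under 300: L = 275, F = 30, f = 10, h = 25.
Median ≈ 275 + ((31 − 30) / 10) × 25 = 277.5000

277.50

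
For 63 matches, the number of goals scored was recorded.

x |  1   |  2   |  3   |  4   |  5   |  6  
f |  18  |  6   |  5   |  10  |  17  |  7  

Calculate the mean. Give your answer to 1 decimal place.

Values: 1, 2, 3, 4, 5, 6
Σfx = 18×1 + 6×2 + 5×3 + 10×4 + 17×5 + 7×6 = 212
n = Σf = 63
Mean = 212 / 63 = 3.3651

3.4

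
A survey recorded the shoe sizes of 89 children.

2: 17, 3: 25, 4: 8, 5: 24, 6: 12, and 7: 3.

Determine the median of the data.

4

Cumulative frequencies: 17, 42, 50, 74, 86, 89
n = 89, so the median is the value in position (n+1)/2 = 45.
Position 45 falls at value 4.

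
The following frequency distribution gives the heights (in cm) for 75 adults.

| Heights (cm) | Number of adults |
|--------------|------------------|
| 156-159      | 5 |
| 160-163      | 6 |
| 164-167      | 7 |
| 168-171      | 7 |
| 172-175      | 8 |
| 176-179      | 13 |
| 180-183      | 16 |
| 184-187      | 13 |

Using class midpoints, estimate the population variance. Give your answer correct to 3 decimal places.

75.662

Midpoints: 157.5, 161.5, 165.5, 169.5, 173.5, 177.5, 181.5, 185.5
n = 75, Σfm = 13112.5, mean = 174.8333
Σfm² = 2298176.75
Σf(m − x̄)² = Σfm² − (Σfm)²/n = 2298176.75 − 13112.5²/75 = 5674.6667
Population variance = 5674.6667 / 75 = 75.6622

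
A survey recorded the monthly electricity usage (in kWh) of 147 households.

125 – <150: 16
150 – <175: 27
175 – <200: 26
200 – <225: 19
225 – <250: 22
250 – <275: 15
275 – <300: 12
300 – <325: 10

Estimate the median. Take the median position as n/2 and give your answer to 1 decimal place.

205.9

Cumulative frequencies: 16, 43, 69, 88, 110, 125, 137, 147
n = 147; position = n/2 = 73.5.
This falls in the class 200 – <225: L = 200, F = 69, f = 19, h = 25.
Median ≈ 200 + ((73.5 − 69) / 19) × 25 = 205.9211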